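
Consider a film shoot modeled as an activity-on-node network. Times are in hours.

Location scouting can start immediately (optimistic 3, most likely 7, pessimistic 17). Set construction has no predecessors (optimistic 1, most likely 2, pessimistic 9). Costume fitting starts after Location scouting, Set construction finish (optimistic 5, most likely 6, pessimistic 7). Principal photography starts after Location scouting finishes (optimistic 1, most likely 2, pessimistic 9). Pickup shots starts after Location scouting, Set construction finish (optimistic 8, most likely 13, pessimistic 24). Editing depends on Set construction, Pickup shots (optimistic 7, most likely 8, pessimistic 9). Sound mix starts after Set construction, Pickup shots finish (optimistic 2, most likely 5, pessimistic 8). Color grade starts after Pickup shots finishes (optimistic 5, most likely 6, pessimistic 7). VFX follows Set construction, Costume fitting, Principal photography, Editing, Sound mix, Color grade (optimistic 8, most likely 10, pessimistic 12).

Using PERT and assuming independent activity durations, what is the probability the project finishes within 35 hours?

0.084

te_Location scouting = (3 + 4·7 + 17)/6 = 48/6 = 8; σ²_Location scouting = ((17−3)/6)² = 5.444
te_Set construction = (1 + 4·2 + 9)/6 = 18/6 = 3; σ²_Set construction = ((9−1)/6)² = 1.778
te_Costume fitting = (5 + 4·6 + 7)/6 = 36/6 = 6; σ²_Costume fitting = ((7−5)/6)² = 0.111
te_Principal photography = (1 + 4·2 + 9)/6 = 18/6 = 3; σ²_Principal photography = ((9−1)/6)² = 1.778
te_Pickup shots = (8 + 4·13 + 24)/6 = 84/6 = 14; σ²_Pickup shots = ((24−8)/6)² = 7.111
te_Editing = (7 + 4·8 + 9)/6 = 48/6 = 8; σ²_Editing = ((9−7)/6)² = 0.111
te_Sound mix = (2 + 4·5 + 8)/6 = 30/6 = 5; σ²_Sound mix = ((8−2)/6)² = 1.000
te_Color grade = (5 + 4·6 + 7)/6 = 36/6 = 6; σ²_Color grade = ((7−5)/6)² = 0.111
te_VFX = (8 + 4·10 + 12)/6 = 60/6 = 10; σ²_VFX = ((12−8)/6)² = 0.444

Forward pass:
ES_Location scouting = 0; EF_Location scouting = 8
ES_Set construction = 0; EF_Set construction = 3
ES_Costume fitting = max(EF_Location scouting=8, EF_Set construction=3) = 8; EF_Costume fitting = 8+6 = 14
ES_Principal photography = 8; EF_Principal photography = 8+3 = 11
ES_Pickup shots = max(EF_Location scouting=8, EF_Set construction=3) = 8; EF_Pickup shots = 8+14 = 22
ES_Editing = max(EF_Set construction=3, EF_Pickup shots=22) = 22; EF_Editing = 22+8 = 30
ES_Sound mix = max(EF_Set construction=3, EF_Pickup shots=22) = 22; EF_Sound mix = 22+5 = 27
ES_Color grade = 22; EF_Color grade = 22+6 = 28
ES_VFX = max(EF_Set construction=3, EF_Costume fitting=14, EF_Principal photography=11, EF_Editing=30, EF_Sound mix=27, EF_Color grade=28) = 30; EF_VFX = 30+10 = 40
Expected project duration μ = 40 hours. Critical path: Location scouting → Pickup shots → Editing → VFX.

Variance along critical path = 5.444 + 7.111 + 0.111 + 0.444 = 13.111; σ = √13.111 = 3.621 hours.
Z = (35 − 40) / 3.621 = -1.381
P(T ≤ 35) = Φ(-1.381) ≈ 0.084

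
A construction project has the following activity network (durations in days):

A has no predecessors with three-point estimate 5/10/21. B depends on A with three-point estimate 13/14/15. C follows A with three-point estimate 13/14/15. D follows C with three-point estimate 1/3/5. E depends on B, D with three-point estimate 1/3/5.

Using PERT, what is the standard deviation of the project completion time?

te_A = (5 + 4·10 + 21)/6 = 66/6 = 11; σ²_A = ((21−5)/6)² = 7.111
te_B = (13 + 4·14 + 15)/6 = 84/6 = 14; σ²_B = ((15−13)/6)² = 0.111
te_C = (13 + 4·14 + 15)/6 = 84/6 = 14; σ²_C = ((15−13)/6)² = 0.111
te_D = (1 + 4·3 + 5)/6 = 18/6 = 3; σ²_D = ((5−1)/6)² = 0.444
te_E = (1 + 4·3 + 5)/6 = 18/6 = 3; σ²_E = ((5−1)/6)² = 0.444

Forward pass:
ES_A = 0; EF_A = 11
ES_B = 11; EF_B = 11+14 = 25
ES_C = 11; EF_C = 11+14 = 25
ES_D = 25; EF_D = 25+3 = 28
ES_E = max(EF_B=25, EF_D=28) = 28; EF_E = 28+3 = 31
Expected project duration μ = 31 days. Critical path: A → C → D → E.

Variance along critical path = 7.111 + 0.111 + 0.444 + 0.444 = 8.111
σ = √8.111 = 2.848 days

2.85 days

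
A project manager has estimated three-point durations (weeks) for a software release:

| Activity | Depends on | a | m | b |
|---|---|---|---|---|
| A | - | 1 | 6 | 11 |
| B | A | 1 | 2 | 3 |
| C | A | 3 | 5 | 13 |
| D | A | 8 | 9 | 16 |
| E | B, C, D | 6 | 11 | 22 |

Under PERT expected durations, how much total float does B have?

8 weeks

te_A = (1 + 4·6 + 11)/6 = 36/6 = 6
te_B = (1 + 4·2 + 3)/6 = 12/6 = 2
te_C = (3 + 4·5 + 13)/6 = 36/6 = 6
te_D = (8 + 4·9 + 16)/6 = 60/6 = 10
te_E = (6 + 4·11 + 22)/6 = 72/6 = 12

Forward pass:
ES_A = 0; EF_A = 6
ES_B = 6; EF_B = 6+2 = 8
ES_C = 6; EF_C = 6+6 = 12
ES_D = 6; EF_D = 6+10 = 16
ES_E = max(EF_B=8, EF_C=12, EF_D=16) = 16; EF_E = 16+12 = 28
Expected project duration μ = 28 weeks. Critical path: A → D → E.

Backward pass:
LF_E = 28; LS_E = 28−12 = 16
LF_D = LS_E = 16; LS_D = 16−10 = 6
LF_C = LS_E = 16; LS_C = 16−6 = 10
LF_B = LS_E = 16; LS_B = 16−2 = 14
LF_A = min(LS_B=14, LS_C=10, LS_D=6) = 6; LS_A = 6−6 = 0
Slack_B = LS_B − ES_B = 14 − 6 = 8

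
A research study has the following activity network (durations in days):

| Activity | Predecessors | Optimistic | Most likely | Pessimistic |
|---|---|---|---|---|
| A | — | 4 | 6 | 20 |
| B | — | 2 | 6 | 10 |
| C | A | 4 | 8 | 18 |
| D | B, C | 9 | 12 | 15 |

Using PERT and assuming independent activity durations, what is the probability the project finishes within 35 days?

0.948

te_A = (4 + 4·6 + 20)/6 = 48/6 = 8; σ²_A = ((20−4)/6)² = 7.111
te_B = (2 + 4·6 + 10)/6 = 36/6 = 6; σ²_B = ((10−2)/6)² = 1.778
te_C = (4 + 4·8 + 18)/6 = 54/6 = 9; σ²_C = ((18−4)/6)² = 5.444
te_D = (9 + 4·12 + 15)/6 = 72/6 = 12; σ²_D = ((15−9)/6)² = 1.000

Forward pass:
ES_A = 0; EF_A = 8
ES_B = 0; EF_B = 6
ES_C = 8; EF_C = 8+9 = 17
ES_D = max(EF_B=6, EF_C=17) = 17; EF_D = 17+12 = 29
Expected project duration μ = 29 days. Critical path: A → C → D.

Variance along critical path = 7.111 + 5.444 + 1.000 = 13.556; σ = √13.556 = 3.682 days.
Z = (35 − 29) / 3.682 = 1.630
P(T ≤ 35) = Φ(1.630) ≈ 0.948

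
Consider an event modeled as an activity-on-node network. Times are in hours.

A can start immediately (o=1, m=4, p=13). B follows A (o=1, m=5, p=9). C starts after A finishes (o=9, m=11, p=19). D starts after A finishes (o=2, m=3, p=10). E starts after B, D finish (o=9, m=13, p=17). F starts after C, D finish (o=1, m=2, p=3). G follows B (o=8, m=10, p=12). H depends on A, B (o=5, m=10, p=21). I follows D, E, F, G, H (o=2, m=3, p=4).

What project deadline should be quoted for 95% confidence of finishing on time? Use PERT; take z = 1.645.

30.6 hours

te_A = (1 + 4·4 + 13)/6 = 30/6 = 5; σ²_A = ((13−1)/6)² = 4.000
te_B = (1 + 4·5 + 9)/6 = 30/6 = 5; σ²_B = ((9−1)/6)² = 1.778
te_C = (9 + 4·11 + 19)/6 = 72/6 = 12; σ²_C = ((19−9)/6)² = 2.778
te_D = (2 + 4·3 + 10)/6 = 24/6 = 4; σ²_D = ((10−2)/6)² = 1.778
te_E = (9 + 4·13 + 17)/6 = 78/6 = 13; σ²_E = ((17−9)/6)² = 1.778
te_F = (1 + 4·2 + 3)/6 = 12/6 = 2; σ²_F = ((3−1)/6)² = 0.111
te_G = (8 + 4·10 + 12)/6 = 60/6 = 10; σ²_G = ((12−8)/6)² = 0.444
te_H = (5 + 4·10 + 21)/6 = 66/6 = 11; σ²_H = ((21−5)/6)² = 7.111
te_I = (2 + 4·3 + 4)/6 = 18/6 = 3; σ²_I = ((4−2)/6)² = 0.111

Forward pass:
ES_A = 0; EF_A = 5
ES_B = 5; EF_B = 5+5 = 10
ES_C = 5; EF_C = 5+12 = 17
ES_D = 5; EF_D = 5+4 = 9
ES_E = max(EF_B=10, EF_D=9) = 10; EF_E = 10+13 = 23
ES_F = max(EF_C=17, EF_D=9) = 17; EF_F = 17+2 = 19
ES_G = 10; EF_G = 10+10 = 20
ES_H = max(EF_A=5, EF_B=10) = 10; EF_H = 10+11 = 21
ES_I = max(EF_D=9, EF_E=23, EF_F=19, EF_G=20, EF_H=21) = 23; EF_I = 23+3 = 26
Expected project duration μ = 26 hours. Critical path: A → B → E → I.

Variance along critical path = 4.000 + 1.778 + 1.778 + 0.111 = 7.667; σ = 2.769 hours.
D = μ + z·σ = 26 + 1.645·2.769 = 30.6 hours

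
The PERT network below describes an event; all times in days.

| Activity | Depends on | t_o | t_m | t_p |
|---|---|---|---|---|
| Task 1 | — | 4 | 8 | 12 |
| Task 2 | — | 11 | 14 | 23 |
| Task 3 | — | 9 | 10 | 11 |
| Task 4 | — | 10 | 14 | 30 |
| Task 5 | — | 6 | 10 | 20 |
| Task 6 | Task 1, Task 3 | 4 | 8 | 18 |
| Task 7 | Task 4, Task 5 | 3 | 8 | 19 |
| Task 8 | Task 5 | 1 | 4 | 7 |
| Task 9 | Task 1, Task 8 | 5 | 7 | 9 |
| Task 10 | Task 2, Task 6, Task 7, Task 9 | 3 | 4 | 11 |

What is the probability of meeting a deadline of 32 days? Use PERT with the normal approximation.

0.673

te_Task 1 = (4 + 4·8 + 12)/6 = 48/6 = 8; σ²_Task 1 = ((12−4)/6)² = 1.778
te_Task 2 = (11 + 4·14 + 23)/6 = 90/6 = 15; σ²_Task 2 = ((23−11)/6)² = 4.000
te_Task 3 = (9 + 4·10 + 11)/6 = 60/6 = 10; σ²_Task 3 = ((11−9)/6)² = 0.111
te_Task 4 = (10 + 4·14 + 30)/6 = 96/6 = 16; σ²_Task 4 = ((30−10)/6)² = 11.111
te_Task 5 = (6 + 4·10 + 20)/6 = 66/6 = 11; σ²_Task 5 = ((20−6)/6)² = 5.444
te_Task 6 = (4 + 4·8 + 18)/6 = 54/6 = 9; σ²_Task 6 = ((18−4)/6)² = 5.444
te_Task 7 = (3 + 4·8 + 19)/6 = 54/6 = 9; σ²_Task 7 = ((19−3)/6)² = 7.111
te_Task 8 = (1 + 4·4 + 7)/6 = 24/6 = 4; σ²_Task 8 = ((7−1)/6)² = 1.000
te_Task 9 = (5 + 4·7 + 9)/6 = 42/6 = 7; σ²_Task 9 = ((9−5)/6)² = 0.444
te_Task 10 = (3 + 4·4 + 11)/6 = 30/6 = 5; σ²_Task 10 = ((11−3)/6)² = 1.778

Forward pass:
ES_Task 1 = 0; EF_Task 1 = 8
ES_Task 2 = 0; EF_Task 2 = 15
ES_Task 3 = 0; EF_Task 3 = 10
ES_Task 4 = 0; EF_Task 4 = 16
ES_Task 5 = 0; EF_Task 5 = 11
ES_Task 6 = max(EF_Task 1=8, EF_Task 3=10) = 10; EF_Task 6 = 10+9 = 19
ES_Task 7 = max(EF_Task 4=16, EF_Task 5=11) = 16; EF_Task 7 = 16+9 = 25
ES_Task 8 = 11; EF_Task 8 = 11+4 = 15
ES_Task 9 = max(EF_Task 1=8, EF_Task 8=15) = 15; EF_Task 9 = 15+7 = 22
ES_Task 10 = max(EF_Task 2=15, EF_Task 6=19, EF_Task 7=25, EF_Task 9=22) = 25; EF_Task 10 = 25+5 = 30
Expected project duration μ = 30 days. Critical path: Task 4 → Task 7 → Task 10.

Variance along critical path = 11.111 + 7.111 + 1.778 = 20.000; σ = √20.000 = 4.472 days.
Z = (32 − 30) / 4.472 = 0.447
P(T ≤ 32) = Φ(0.447) ≈ 0.673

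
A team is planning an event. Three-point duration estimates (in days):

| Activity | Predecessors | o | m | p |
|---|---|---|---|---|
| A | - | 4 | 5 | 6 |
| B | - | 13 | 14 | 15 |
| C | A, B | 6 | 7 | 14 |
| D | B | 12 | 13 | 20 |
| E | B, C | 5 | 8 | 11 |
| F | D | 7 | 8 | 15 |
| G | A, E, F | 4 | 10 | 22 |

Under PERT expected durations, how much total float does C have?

7 days

te_A = (4 + 4·5 + 6)/6 = 30/6 = 5
te_B = (13 + 4·14 + 15)/6 = 84/6 = 14
te_C = (6 + 4·7 + 14)/6 = 48/6 = 8
te_D = (12 + 4·13 + 20)/6 = 84/6 = 14
te_E = (5 + 4·8 + 11)/6 = 48/6 = 8
te_F = (7 + 4·8 + 15)/6 = 54/6 = 9
te_G = (4 + 4·10 + 22)/6 = 66/6 = 11

Forward pass:
ES_A = 0; EF_A = 5
ES_B = 0; EF_B = 14
ES_C = max(EF_A=5, EF_B=14) = 14; EF_C = 14+8 = 22
ES_D = 14; EF_D = 14+14 = 28
ES_E = max(EF_B=14, EF_C=22) = 22; EF_E = 22+8 = 30
ES_F = 28; EF_F = 28+9 = 37
ES_G = max(EF_A=5, EF_E=30, EF_F=37) = 37; EF_G = 37+11 = 48
Expected project duration μ = 48 days. Critical path: B → D → F → G.

Backward pass:
LF_G = 48; LS_G = 48−11 = 37
LF_F = LS_G = 37; LS_F = 37−9 = 28
LF_E = LS_G = 37; LS_E = 37−8 = 29
LF_D = LS_F = 28; LS_D = 28−14 = 14
LF_C = LS_E = 29; LS_C = 29−8 = 21
LF_B = min(LS_C=21, LS_D=14, LS_E=29) = 14; LS_B = 14−14 = 0
LF_A = min(LS_C=21, LS_G=37) = 21; LS_A = 21−5 = 16
Slack_C = LS_C − ES_C = 21 − 14 = 7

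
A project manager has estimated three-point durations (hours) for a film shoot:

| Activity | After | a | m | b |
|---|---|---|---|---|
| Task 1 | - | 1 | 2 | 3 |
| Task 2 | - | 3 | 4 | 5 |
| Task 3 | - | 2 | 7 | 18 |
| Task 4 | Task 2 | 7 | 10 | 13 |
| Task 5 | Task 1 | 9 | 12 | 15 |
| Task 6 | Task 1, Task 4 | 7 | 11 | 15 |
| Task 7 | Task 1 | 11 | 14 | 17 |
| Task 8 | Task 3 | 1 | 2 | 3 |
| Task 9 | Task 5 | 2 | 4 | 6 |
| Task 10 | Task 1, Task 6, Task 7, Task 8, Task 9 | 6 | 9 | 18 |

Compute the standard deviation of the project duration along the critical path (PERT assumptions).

2.62 hours

te_Task 1 = (1 + 4·2 + 3)/6 = 12/6 = 2; σ²_Task 1 = ((3−1)/6)² = 0.111
te_Task 2 = (3 + 4·4 + 5)/6 = 24/6 = 4; σ²_Task 2 = ((5−3)/6)² = 0.111
te_Task 3 = (2 + 4·7 + 18)/6 = 48/6 = 8; σ²_Task 3 = ((18−2)/6)² = 7.111
te_Task 4 = (7 + 4·10 + 13)/6 = 60/6 = 10; σ²_Task 4 = ((13−7)/6)² = 1.000
te_Task 5 = (9 + 4·12 + 15)/6 = 72/6 = 12; σ²_Task 5 = ((15−9)/6)² = 1.000
te_Task 6 = (7 + 4·11 + 15)/6 = 66/6 = 11; σ²_Task 6 = ((15−7)/6)² = 1.778
te_Task 7 = (11 + 4·14 + 17)/6 = 84/6 = 14; σ²_Task 7 = ((17−11)/6)² = 1.000
te_Task 8 = (1 + 4·2 + 3)/6 = 12/6 = 2; σ²_Task 8 = ((3−1)/6)² = 0.111
te_Task 9 = (2 + 4·4 + 6)/6 = 24/6 = 4; σ²_Task 9 = ((6−2)/6)² = 0.444
te_Task 10 = (6 + 4·9 + 18)/6 = 60/6 = 10; σ²_Task 10 = ((18−6)/6)² = 4.000

Forward pass:
ES_Task 1 = 0; EF_Task 1 = 2
ES_Task 2 = 0; EF_Task 2 = 4
ES_Task 3 = 0; EF_Task 3 = 8
ES_Task 4 = 4; EF_Task 4 = 4+10 = 14
ES_Task 5 = 2; EF_Task 5 = 2+12 = 14
ES_Task 6 = max(EF_Task 1=2, EF_Task 4=14) = 14; EF_Task 6 = 14+11 = 25
ES_Task 7 = 2; EF_Task 7 = 2+14 = 16
ES_Task 8 = 8; EF_Task 8 = 8+2 = 10
ES_Task 9 = 14; EF_Task 9 = 14+4 = 18
ES_Task 10 = max(EF_Task 1=2, EF_Task 6=25, EF_Task 7=16, EF_Task 8=10, EF_Task 9=18) = 25; EF_Task 10 = 25+10 = 35
Expected project duration μ = 35 hours. Critical path: Task 2 → Task 4 → Task 6 → Task 10.

Variance along critical path = 0.111 + 1.000 + 1.778 + 4.000 = 6.889
σ = √6.889 = 2.625 hours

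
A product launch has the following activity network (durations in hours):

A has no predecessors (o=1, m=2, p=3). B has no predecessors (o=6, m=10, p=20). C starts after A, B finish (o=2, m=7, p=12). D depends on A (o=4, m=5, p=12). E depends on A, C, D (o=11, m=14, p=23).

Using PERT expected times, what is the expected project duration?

te_A = (1 + 4·2 + 3)/6 = 12/6 = 2
te_B = (6 + 4·10 + 20)/6 = 66/6 = 11
te_C = (2 + 4·7 + 12)/6 = 42/6 = 7
te_D = (4 + 4·5 + 12)/6 = 36/6 = 6
te_E = (11 + 4·14 + 23)/6 = 90/6 = 15

Forward pass:
ES_A = 0; EF_A = 2
ES_B = 0; EF_B = 11
ES_C = max(EF_A=2, EF_B=11) = 11; EF_C = 11+7 = 18
ES_D = 2; EF_D = 2+6 = 8
ES_E = max(EF_A=2, EF_C=18, EF_D=8) = 18; EF_E = 18+15 = 33
Expected project duration μ = 33 hours. Critical path: B → C → E.

33 hours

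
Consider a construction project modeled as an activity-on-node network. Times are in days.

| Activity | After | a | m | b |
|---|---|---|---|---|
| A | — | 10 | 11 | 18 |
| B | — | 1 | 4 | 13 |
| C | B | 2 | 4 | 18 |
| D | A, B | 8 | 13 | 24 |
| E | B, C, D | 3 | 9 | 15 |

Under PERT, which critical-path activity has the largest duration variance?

D

te_A = (10 + 4·11 + 18)/6 = 72/6 = 12; σ²_A = ((18−10)/6)² = 1.778
te_B = (1 + 4·4 + 13)/6 = 30/6 = 5; σ²_B = ((13−1)/6)² = 4.000
te_C = (2 + 4·4 + 18)/6 = 36/6 = 6; σ²_C = ((18−2)/6)² = 7.111
te_D = (8 + 4·13 + 24)/6 = 84/6 = 14; σ²_D = ((24−8)/6)² = 7.111
te_E = (3 + 4·9 + 15)/6 = 54/6 = 9; σ²_E = ((15−3)/6)² = 4.000

Forward pass:
ES_A = 0; EF_A = 12
ES_B = 0; EF_B = 5
ES_C = 5; EF_C = 5+6 = 11
ES_D = max(EF_A=12, EF_B=5) = 12; EF_D = 12+14 = 26
ES_E = max(EF_B=5, EF_C=11, EF_D=26) = 26; EF_E = 26+9 = 35
Expected project duration μ = 35 days. Critical path: A → D → E.

Variances on critical path: σ²_A=1.778, σ²_D=7.111, σ²_E=4.000.
Largest is σ²_D = 7.111.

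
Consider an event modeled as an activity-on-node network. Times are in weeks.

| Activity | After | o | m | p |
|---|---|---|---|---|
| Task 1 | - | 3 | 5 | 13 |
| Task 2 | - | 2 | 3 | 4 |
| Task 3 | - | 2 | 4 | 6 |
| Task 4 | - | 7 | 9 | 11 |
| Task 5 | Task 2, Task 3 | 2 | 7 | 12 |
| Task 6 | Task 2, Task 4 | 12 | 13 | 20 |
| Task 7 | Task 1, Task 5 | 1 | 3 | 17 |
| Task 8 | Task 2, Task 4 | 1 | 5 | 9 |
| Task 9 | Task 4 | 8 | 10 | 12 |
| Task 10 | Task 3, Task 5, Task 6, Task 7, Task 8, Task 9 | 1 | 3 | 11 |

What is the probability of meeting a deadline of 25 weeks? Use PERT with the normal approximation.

te_Task 1 = (3 + 4·5 + 13)/6 = 36/6 = 6; σ²_Task 1 = ((13−3)/6)² = 2.778
te_Task 2 = (2 + 4·3 + 4)/6 = 18/6 = 3; σ²_Task 2 = ((4−2)/6)² = 0.111
te_Task 3 = (2 + 4·4 + 6)/6 = 24/6 = 4; σ²_Task 3 = ((6−2)/6)² = 0.444
te_Task 4 = (7 + 4·9 + 11)/6 = 54/6 = 9; σ²_Task 4 = ((11−7)/6)² = 0.444
te_Task 5 = (2 + 4·7 + 12)/6 = 42/6 = 7; σ²_Task 5 = ((12−2)/6)² = 2.778
te_Task 6 = (12 + 4·13 + 20)/6 = 84/6 = 14; σ²_Task 6 = ((20−12)/6)² = 1.778
te_Task 7 = (1 + 4·3 + 17)/6 = 30/6 = 5; σ²_Task 7 = ((17−1)/6)² = 7.111
te_Task 8 = (1 + 4·5 + 9)/6 = 30/6 = 5; σ²_Task 8 = ((9−1)/6)² = 1.778
te_Task 9 = (8 + 4·10 + 12)/6 = 60/6 = 10; σ²_Task 9 = ((12−8)/6)² = 0.444
te_Task 10 = (1 + 4·3 + 11)/6 = 24/6 = 4; σ²_Task 10 = ((11−1)/6)² = 2.778

Forward pass:
ES_Task 1 = 0; EF_Task 1 = 6
ES_Task 2 = 0; EF_Task 2 = 3
ES_Task 3 = 0; EF_Task 3 = 4
ES_Task 4 = 0; EF_Task 4 = 9
ES_Task 5 = max(EF_Task 2=3, EF_Task 3=4) = 4; EF_Task 5 = 4+7 = 11
ES_Task 6 = max(EF_Task 2=3, EF_Task 4=9) = 9; EF_Task 6 = 9+14 = 23
ES_Task 7 = max(EF_Task 1=6, EF_Task 5=11) = 11; EF_Task 7 = 11+5 = 16
ES_Task 8 = max(EF_Task 2=3, EF_Task 4=9) = 9; EF_Task 8 = 9+5 = 14
ES_Task 9 = 9; EF_Task 9 = 9+10 = 19
ES_Task 10 = max(EF_Task 3=4, EF_Task 5=11, EF_Task 6=23, EF_Task 7=16, EF_Task 8=14, EF_Task 9=19) = 23; EF_Task 10 = 23+4 = 27
Expected project duration μ = 27 weeks. Critical path: Task 4 → Task 6 → Task 10.

Variance along critical path = 0.444 + 1.778 + 2.778 = 5.000; σ = √5.000 = 2.236 weeks.
Z = (25 − 27) / 2.236 = -0.894
P(T ≤ 25) = Φ(-0.894) ≈ 0.186

0.186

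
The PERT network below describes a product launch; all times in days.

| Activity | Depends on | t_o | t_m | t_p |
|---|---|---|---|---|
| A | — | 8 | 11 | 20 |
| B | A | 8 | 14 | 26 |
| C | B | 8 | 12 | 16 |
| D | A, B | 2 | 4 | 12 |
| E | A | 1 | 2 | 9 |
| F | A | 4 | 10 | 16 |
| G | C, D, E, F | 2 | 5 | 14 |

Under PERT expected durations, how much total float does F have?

te_A = (8 + 4·11 + 20)/6 = 72/6 = 12
te_B = (8 + 4·14 + 26)/6 = 90/6 = 15
te_C = (8 + 4·12 + 16)/6 = 72/6 = 12
te_D = (2 + 4·4 + 12)/6 = 30/6 = 5
te_E = (1 + 4·2 + 9)/6 = 18/6 = 3
te_F = (4 + 4·10 + 16)/6 = 60/6 = 10
te_G = (2 + 4·5 + 14)/6 = 36/6 = 6

Forward pass:
ES_A = 0; EF_A = 12
ES_B = 12; EF_B = 12+15 = 27
ES_C = 27; EF_C = 27+12 = 39
ES_D = max(EF_A=12, EF_B=27) = 27; EF_D = 27+5 = 32
ES_E = 12; EF_E = 12+3 = 15
ES_F = 12; EF_F = 12+10 = 22
ES_G = max(EF_C=39, EF_D=32, EF_E=15, EF_F=22) = 39; EF_G = 39+6 = 45
Expected project duration μ = 45 days. Critical path: A → B → C → G.

Backward pass:
LF_G = 45; LS_G = 45−6 = 39
LF_F = LS_G = 39; LS_F = 39−10 = 29
LF_E = LS_G = 39; LS_E = 39−3 = 36
LF_D = LS_G = 39; LS_D = 39−5 = 34
LF_C = LS_G = 39; LS_C = 39−12 = 27
LF_B = min(LS_C=27, LS_D=34) = 27; LS_B = 27−15 = 12
LF_A = min(LS_B=12, LS_D=34, LS_E=36, LS_F=29) = 12; LS_A = 12−12 = 0
Slack_F = LS_F − ES_F = 29 − 12 = 17

17 days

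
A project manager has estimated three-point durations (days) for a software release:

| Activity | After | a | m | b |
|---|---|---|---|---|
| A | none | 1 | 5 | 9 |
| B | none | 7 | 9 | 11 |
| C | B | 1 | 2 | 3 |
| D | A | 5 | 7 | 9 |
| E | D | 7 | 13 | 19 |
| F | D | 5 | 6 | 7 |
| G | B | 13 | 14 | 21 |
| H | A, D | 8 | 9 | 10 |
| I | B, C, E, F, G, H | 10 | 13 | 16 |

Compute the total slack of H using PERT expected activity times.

4 days

te_A = (1 + 4·5 + 9)/6 = 30/6 = 5
te_B = (7 + 4·9 + 11)/6 = 54/6 = 9
te_C = (1 + 4·2 + 3)/6 = 12/6 = 2
te_D = (5 + 4·7 + 9)/6 = 42/6 = 7
te_E = (7 + 4·13 + 19)/6 = 78/6 = 13
te_F = (5 + 4·6 + 7)/6 = 36/6 = 6
te_G = (13 + 4·14 + 21)/6 = 90/6 = 15
te_H = (8 + 4·9 + 10)/6 = 54/6 = 9
te_I = (10 + 4·13 + 16)/6 = 78/6 = 13

Forward pass:
ES_A = 0; EF_A = 5
ES_B = 0; EF_B = 9
ES_C = 9; EF_C = 9+2 = 11
ES_D = 5; EF_D = 5+7 = 12
ES_E = 12; EF_E = 12+13 = 25
ES_F = 12; EF_F = 12+6 = 18
ES_G = 9; EF_G = 9+15 = 24
ES_H = max(EF_A=5, EF_D=12) = 12; EF_H = 12+9 = 21
ES_I = max(EF_B=9, EF_C=11, EF_E=25, EF_F=18, EF_G=24, EF_H=21) = 25; EF_I = 25+13 = 38
Expected project duration μ = 38 days. Critical path: A → D → E → I.

Backward pass:
LF_I = 38; LS_I = 38−13 = 25
LF_H = LS_I = 25; LS_H = 25−9 = 16
LF_G = LS_I = 25; LS_G = 25−15 = 10
LF_F = LS_I = 25; LS_F = 25−6 = 19
LF_E = LS_I = 25; LS_E = 25−13 = 12
LF_D = min(LS_E=12, LS_F=19, LS_H=16) = 12; LS_D = 12−7 = 5
LF_C = LS_I = 25; LS_C = 25−2 = 23
LF_B = min(LS_C=23, LS_G=10, LS_I=25) = 10; LS_B = 10−9 = 1
LF_A = min(LS_D=5, LS_H=16) = 5; LS_A = 5−5 = 0
Slack_H = LS_H − ES_H = 16 − 12 = 4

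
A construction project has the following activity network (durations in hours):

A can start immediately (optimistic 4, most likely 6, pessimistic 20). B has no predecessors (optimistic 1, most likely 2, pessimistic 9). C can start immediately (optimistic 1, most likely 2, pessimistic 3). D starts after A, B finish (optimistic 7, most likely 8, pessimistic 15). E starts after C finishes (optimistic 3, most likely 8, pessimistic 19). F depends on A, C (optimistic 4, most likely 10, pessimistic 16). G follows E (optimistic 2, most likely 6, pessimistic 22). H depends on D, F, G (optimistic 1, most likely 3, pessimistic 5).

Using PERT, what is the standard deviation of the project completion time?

te_A = (4 + 4·6 + 20)/6 = 48/6 = 8; σ²_A = ((20−4)/6)² = 7.111
te_B = (1 + 4·2 + 9)/6 = 18/6 = 3; σ²_B = ((9−1)/6)² = 1.778
te_C = (1 + 4·2 + 3)/6 = 12/6 = 2; σ²_C = ((3−1)/6)² = 0.111
te_D = (7 + 4·8 + 15)/6 = 54/6 = 9; σ²_D = ((15−7)/6)² = 1.778
te_E = (3 + 4·8 + 19)/6 = 54/6 = 9; σ²_E = ((19−3)/6)² = 7.111
te_F = (4 + 4·10 + 16)/6 = 60/6 = 10; σ²_F = ((16−4)/6)² = 4.000
te_G = (2 + 4·6 + 22)/6 = 48/6 = 8; σ²_G = ((22−2)/6)² = 11.111
te_H = (1 + 4·3 + 5)/6 = 18/6 = 3; σ²_H = ((5−1)/6)² = 0.444

Forward pass:
ES_A = 0; EF_A = 8
ES_B = 0; EF_B = 3
ES_C = 0; EF_C = 2
ES_D = max(EF_A=8, EF_B=3) = 8; EF_D = 8+9 = 17
ES_E = 2; EF_E = 2+9 = 11
ES_F = max(EF_A=8, EF_C=2) = 8; EF_F = 8+10 = 18
ES_G = 11; EF_G = 11+8 = 19
ES_H = max(EF_D=17, EF_F=18, EF_G=19) = 19; EF_H = 19+3 = 22
Expected project duration μ = 22 hours. Critical path: C → E → G → H.

Variance along critical path = 0.111 + 7.111 + 11.111 + 0.444 = 18.778
σ = √18.778 = 4.333 hours

4.33 hours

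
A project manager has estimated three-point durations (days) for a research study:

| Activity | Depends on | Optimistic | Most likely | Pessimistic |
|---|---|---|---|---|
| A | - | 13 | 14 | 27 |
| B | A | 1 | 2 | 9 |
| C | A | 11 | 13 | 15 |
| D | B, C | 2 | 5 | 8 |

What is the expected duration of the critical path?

te_A = (13 + 4·14 + 27)/6 = 96/6 = 16
te_B = (1 + 4·2 + 9)/6 = 18/6 = 3
te_C = (11 + 4·13 + 15)/6 = 78/6 = 13
te_D = (2 + 4·5 + 8)/6 = 30/6 = 5

Forward pass:
ES_A = 0; EF_A = 16
ES_B = 16; EF_B = 16+3 = 19
ES_C = 16; EF_C = 16+13 = 29
ES_D = max(EF_B=19, EF_C=29) = 29; EF_D = 29+5 = 34
Expected project duration μ = 34 days. Critical path: A → C → D.

34 days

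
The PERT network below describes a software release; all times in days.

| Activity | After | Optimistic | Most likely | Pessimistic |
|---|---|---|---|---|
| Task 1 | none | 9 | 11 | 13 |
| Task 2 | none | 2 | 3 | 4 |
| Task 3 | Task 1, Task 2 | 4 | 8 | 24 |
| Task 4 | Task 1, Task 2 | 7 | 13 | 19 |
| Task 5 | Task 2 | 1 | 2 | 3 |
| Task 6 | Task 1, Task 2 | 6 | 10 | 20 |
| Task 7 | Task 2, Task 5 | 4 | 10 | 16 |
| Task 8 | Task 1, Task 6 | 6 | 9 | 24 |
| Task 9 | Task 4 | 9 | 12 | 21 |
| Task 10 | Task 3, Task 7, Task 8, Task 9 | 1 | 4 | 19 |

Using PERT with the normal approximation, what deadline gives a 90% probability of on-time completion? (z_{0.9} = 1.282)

te_Task 1 = (9 + 4·11 + 13)/6 = 66/6 = 11; σ²_Task 1 = ((13−9)/6)² = 0.444
te_Task 2 = (2 + 4·3 + 4)/6 = 18/6 = 3; σ²_Task 2 = ((4−2)/6)² = 0.111
te_Task 3 = (4 + 4·8 + 24)/6 = 60/6 = 10; σ²_Task 3 = ((24−4)/6)² = 11.111
te_Task 4 = (7 + 4·13 + 19)/6 = 78/6 = 13; σ²_Task 4 = ((19−7)/6)² = 4.000
te_Task 5 = (1 + 4·2 + 3)/6 = 12/6 = 2; σ²_Task 5 = ((3−1)/6)² = 0.111
te_Task 6 = (6 + 4·10 + 20)/6 = 66/6 = 11; σ²_Task 6 = ((20−6)/6)² = 5.444
te_Task 7 = (4 + 4·10 + 16)/6 = 60/6 = 10; σ²_Task 7 = ((16−4)/6)² = 4.000
te_Task 8 = (6 + 4·9 + 24)/6 = 66/6 = 11; σ²_Task 8 = ((24−6)/6)² = 9.000
te_Task 9 = (9 + 4·12 + 21)/6 = 78/6 = 13; σ²_Task 9 = ((21−9)/6)² = 4.000
te_Task 10 = (1 + 4·4 + 19)/6 = 36/6 = 6; σ²_Task 10 = ((19−1)/6)² = 9.000

Forward pass:
ES_Task 1 = 0; EF_Task 1 = 11
ES_Task 2 = 0; EF_Task 2 = 3
ES_Task 3 = max(EF_Task 1=11, EF_Task 2=3) = 11; EF_Task 3 = 11+10 = 21
ES_Task 4 = max(EF_Task 1=11, EF_Task 2=3) = 11; EF_Task 4 = 11+13 = 24
ES_Task 5 = 3; EF_Task 5 = 3+2 = 5
ES_Task 6 = max(EF_Task 1=11, EF_Task 2=3) = 11; EF_Task 6 = 11+11 = 22
ES_Task 7 = max(EF_Task 2=3, EF_Task 5=5) = 5; EF_Task 7 = 5+10 = 15
ES_Task 8 = max(EF_Task 1=11, EF_Task 6=22) = 22; EF_Task 8 = 22+11 = 33
ES_Task 9 = 24; EF_Task 9 = 24+13 = 37
ES_Task 10 = max(EF_Task 3=21, EF_Task 7=15, EF_Task 8=33, EF_Task 9=37) = 37; EF_Task 10 = 37+6 = 43
Expected project duration μ = 43 days. Critical path: Task 1 → Task 4 → Task 9 → Task 10.

Variance along critical path = 0.444 + 4.000 + 4.000 + 9.000 = 17.444; σ = 4.177 days.
D = μ + z·σ = 43 + 1.282·4.177 = 48.4 days

48.4 days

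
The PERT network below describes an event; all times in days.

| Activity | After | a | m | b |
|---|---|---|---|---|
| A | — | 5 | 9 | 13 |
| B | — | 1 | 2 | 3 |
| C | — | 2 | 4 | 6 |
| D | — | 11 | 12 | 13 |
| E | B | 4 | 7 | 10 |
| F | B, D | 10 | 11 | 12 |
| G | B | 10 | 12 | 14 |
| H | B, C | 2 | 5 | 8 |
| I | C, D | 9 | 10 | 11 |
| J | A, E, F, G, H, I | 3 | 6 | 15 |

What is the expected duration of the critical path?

30 days

te_A = (5 + 4·9 + 13)/6 = 54/6 = 9
te_B = (1 + 4·2 + 3)/6 = 12/6 = 2
te_C = (2 + 4·4 + 6)/6 = 24/6 = 4
te_D = (11 + 4·12 + 13)/6 = 72/6 = 12
te_E = (4 + 4·7 + 10)/6 = 42/6 = 7
te_F = (10 + 4·11 + 12)/6 = 66/6 = 11
te_G = (10 + 4·12 + 14)/6 = 72/6 = 12
te_H = (2 + 4·5 + 8)/6 = 30/6 = 5
te_I = (9 + 4·10 + 11)/6 = 60/6 = 10
te_J = (3 + 4·6 + 15)/6 = 42/6 = 7

Forward pass:
ES_A = 0; EF_A = 9
ES_B = 0; EF_B = 2
ES_C = 0; EF_C = 4
ES_D = 0; EF_D = 12
ES_E = 2; EF_E = 2+7 = 9
ES_F = max(EF_B=2, EF_D=12) = 12; EF_F = 12+11 = 23
ES_G = 2; EF_G = 2+12 = 14
ES_H = max(EF_B=2, EF_C=4) = 4; EF_H = 4+5 = 9
ES_I = max(EF_C=4, EF_D=12) = 12; EF_I = 12+10 = 22
ES_J = max(EF_A=9, EF_E=9, EF_F=23, EF_G=14, EF_H=9, EF_I=22) = 23; EF_J = 23+7 = 30
Expected project duration μ = 30 days. Critical path: D → F → J.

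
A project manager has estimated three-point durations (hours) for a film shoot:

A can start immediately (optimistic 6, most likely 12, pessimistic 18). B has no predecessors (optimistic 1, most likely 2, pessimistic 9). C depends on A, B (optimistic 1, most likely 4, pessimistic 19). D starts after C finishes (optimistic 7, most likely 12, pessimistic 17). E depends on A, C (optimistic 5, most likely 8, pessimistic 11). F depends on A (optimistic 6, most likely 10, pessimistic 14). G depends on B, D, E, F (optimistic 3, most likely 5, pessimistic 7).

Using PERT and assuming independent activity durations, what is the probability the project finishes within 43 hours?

te_A = (6 + 4·12 + 18)/6 = 72/6 = 12; σ²_A = ((18−6)/6)² = 4.000
te_B = (1 + 4·2 + 9)/6 = 18/6 = 3; σ²_B = ((9−1)/6)² = 1.778
te_C = (1 + 4·4 + 19)/6 = 36/6 = 6; σ²_C = ((19−1)/6)² = 9.000
te_D = (7 + 4·12 + 17)/6 = 72/6 = 12; σ²_D = ((17−7)/6)² = 2.778
te_E = (5 + 4·8 + 11)/6 = 48/6 = 8; σ²_E = ((11−5)/6)² = 1.000
te_F = (6 + 4·10 + 14)/6 = 60/6 = 10; σ²_F = ((14−6)/6)² = 1.778
te_G = (3 + 4·5 + 7)/6 = 30/6 = 5; σ²_G = ((7−3)/6)² = 0.444

Forward pass:
ES_A = 0; EF_A = 12
ES_B = 0; EF_B = 3
ES_C = max(EF_A=12, EF_B=3) = 12; EF_C = 12+6 = 18
ES_D = 18; EF_D = 18+12 = 30
ES_E = max(EF_A=12, EF_C=18) = 18; EF_E = 18+8 = 26
ES_F = 12; EF_F = 12+10 = 22
ES_G = max(EF_B=3, EF_D=30, EF_E=26, EF_F=22) = 30; EF_G = 30+5 = 35
Expected project duration μ = 35 hours. Critical path: A → C → D → G.

Variance along critical path = 4.000 + 9.000 + 2.778 + 0.444 = 16.222; σ = √16.222 = 4.028 hours.
Z = (43 − 35) / 4.028 = 1.986
P(T ≤ 43) = Φ(1.986) ≈ 0.976

0.976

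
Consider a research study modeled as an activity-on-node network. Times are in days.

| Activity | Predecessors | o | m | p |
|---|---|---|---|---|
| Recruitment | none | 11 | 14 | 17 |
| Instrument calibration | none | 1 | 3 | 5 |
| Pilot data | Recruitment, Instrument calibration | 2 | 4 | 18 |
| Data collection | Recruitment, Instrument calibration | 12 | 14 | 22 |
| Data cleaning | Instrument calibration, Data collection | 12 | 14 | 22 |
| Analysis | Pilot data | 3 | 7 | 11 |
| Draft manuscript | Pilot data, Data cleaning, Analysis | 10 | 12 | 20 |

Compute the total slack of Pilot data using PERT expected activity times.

17 days

te_Recruitment = (11 + 4·14 + 17)/6 = 84/6 = 14
te_Instrument calibration = (1 + 4·3 + 5)/6 = 18/6 = 3
te_Pilot data = (2 + 4·4 + 18)/6 = 36/6 = 6
te_Data collection = (12 + 4·14 + 22)/6 = 90/6 = 15
te_Data cleaning = (12 + 4·14 + 22)/6 = 90/6 = 15
te_Analysis = (3 + 4·7 + 11)/6 = 42/6 = 7
te_Draft manuscript = (10 + 4·12 + 20)/6 = 78/6 = 13

Forward pass:
ES_Recruitment = 0; EF_Recruitment = 14
ES_Instrument calibration = 0; EF_Instrument calibration = 3
ES_Pilot data = max(EF_Recruitment=14, EF_Instrument calibration=3) = 14; EF_Pilot data = 14+6 = 20
ES_Data collection = max(EF_Recruitment=14, EF_Instrument calibration=3) = 14; EF_Data collection = 14+15 = 29
ES_Data cleaning = max(EF_Instrument calibration=3, EF_Data collection=29) = 29; EF_Data cleaning = 29+15 = 44
ES_Analysis = 20; EF_Analysis = 20+7 = 27
ES_Draft manuscript = max(EF_Pilot data=20, EF_Data cleaning=44, EF_Analysis=27) = 44; EF_Draft manuscript = 44+13 = 57
Expected project duration μ = 57 days. Critical path: Recruitment → Data collection → Data cleaning → Draft manuscript.

Backward pass:
LF_Draft manuscript = 57; LS_Draft manuscript = 57−13 = 44
LF_Analysis = LS_Draft manuscript = 44; LS_Analysis = 44−7 = 37
LF_Data cleaning = LS_Draft manuscript = 44; LS_Data cleaning = 44−15 = 29
LF_Data collection = LS_Data cleaning = 29; LS_Data collection = 29−15 = 14
LF_Pilot data = min(LS_Analysis=37, LS_Draft manuscript=44) = 37; LS_Pilot data = 37−6 = 31
LF_Instrument calibration = min(LS_Pilot data=31, LS_Data collection=14, LS_Data cleaning=29) = 14; LS_Instrument calibration = 14−3 = 11
LF_Recruitment = min(LS_Pilot data=31, LS_Data collection=14) = 14; LS_Recruitment = 14−14 = 0
Slack_Pilot data = LS_Pilot data − ES_Pilot data = 31 − 14 = 17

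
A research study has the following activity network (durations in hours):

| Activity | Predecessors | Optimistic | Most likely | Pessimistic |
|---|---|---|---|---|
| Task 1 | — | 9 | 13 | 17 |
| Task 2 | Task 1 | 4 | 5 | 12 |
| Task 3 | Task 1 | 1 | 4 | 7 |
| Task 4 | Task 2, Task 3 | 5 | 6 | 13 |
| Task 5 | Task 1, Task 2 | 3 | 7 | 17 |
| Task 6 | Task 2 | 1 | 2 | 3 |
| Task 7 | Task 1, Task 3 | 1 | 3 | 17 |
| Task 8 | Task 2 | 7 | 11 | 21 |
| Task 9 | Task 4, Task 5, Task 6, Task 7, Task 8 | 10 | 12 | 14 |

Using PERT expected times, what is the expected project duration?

43 hours

te_Task 1 = (9 + 4·13 + 17)/6 = 78/6 = 13
te_Task 2 = (4 + 4·5 + 12)/6 = 36/6 = 6
te_Task 3 = (1 + 4·4 + 7)/6 = 24/6 = 4
te_Task 4 = (5 + 4·6 + 13)/6 = 42/6 = 7
te_Task 5 = (3 + 4·7 + 17)/6 = 48/6 = 8
te_Task 6 = (1 + 4·2 + 3)/6 = 12/6 = 2
te_Task 7 = (1 + 4·3 + 17)/6 = 30/6 = 5
te_Task 8 = (7 + 4·11 + 21)/6 = 72/6 = 12
te_Task 9 = (10 + 4·12 + 14)/6 = 72/6 = 12

Forward pass:
ES_Task 1 = 0; EF_Task 1 = 13
ES_Task 2 = 13; EF_Task 2 = 13+6 = 19
ES_Task 3 = 13; EF_Task 3 = 13+4 = 17
ES_Task 4 = max(EF_Task 2=19, EF_Task 3=17) = 19; EF_Task 4 = 19+7 = 26
ES_Task 5 = max(EF_Task 1=13, EF_Task 2=19) = 19; EF_Task 5 = 19+8 = 27
ES_Task 6 = 19; EF_Task 6 = 19+2 = 21
ES_Task 7 = max(EF_Task 1=13, EF_Task 3=17) = 17; EF_Task 7 = 17+5 = 22
ES_Task 8 = 19; EF_Task 8 = 19+12 = 31
ES_Task 9 = max(EF_Task 4=26, EF_Task 5=27, EF_Task 6=21, EF_Task 7=22, EF_Task 8=31) = 31; EF_Task 9 = 31+12 = 43
Expected project duration μ = 43 hours. Critical path: Task 1 → Task 2 → Task 8 → Task 9.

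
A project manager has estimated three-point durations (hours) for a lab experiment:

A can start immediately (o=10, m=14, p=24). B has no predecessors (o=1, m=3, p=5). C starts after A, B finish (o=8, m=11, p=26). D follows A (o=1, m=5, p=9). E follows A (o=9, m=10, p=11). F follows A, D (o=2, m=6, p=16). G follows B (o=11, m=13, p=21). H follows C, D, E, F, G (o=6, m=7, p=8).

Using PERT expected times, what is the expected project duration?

te_A = (10 + 4·14 + 24)/6 = 90/6 = 15
te_B = (1 + 4·3 + 5)/6 = 18/6 = 3
te_C = (8 + 4·11 + 26)/6 = 78/6 = 13
te_D = (1 + 4·5 + 9)/6 = 30/6 = 5
te_E = (9 + 4·10 + 11)/6 = 60/6 = 10
te_F = (2 + 4·6 + 16)/6 = 42/6 = 7
te_G = (11 + 4·13 + 21)/6 = 84/6 = 14
te_H = (6 + 4·7 + 8)/6 = 42/6 = 7

Forward pass:
ES_A = 0; EF_A = 15
ES_B = 0; EF_B = 3
ES_C = max(EF_A=15, EF_B=3) = 15; EF_C = 15+13 = 28
ES_D = 15; EF_D = 15+5 = 20
ES_E = 15; EF_E = 15+10 = 25
ES_F = max(EF_A=15, EF_D=20) = 20; EF_F = 20+7 = 27
ES_G = 3; EF_G = 3+14 = 17
ES_H = max(EF_C=28, EF_D=20, EF_E=25, EF_F=27, EF_G=17) = 28; EF_H = 28+7 = 35
Expected project duration μ = 35 hours. Critical path: A → C → H.

35 hours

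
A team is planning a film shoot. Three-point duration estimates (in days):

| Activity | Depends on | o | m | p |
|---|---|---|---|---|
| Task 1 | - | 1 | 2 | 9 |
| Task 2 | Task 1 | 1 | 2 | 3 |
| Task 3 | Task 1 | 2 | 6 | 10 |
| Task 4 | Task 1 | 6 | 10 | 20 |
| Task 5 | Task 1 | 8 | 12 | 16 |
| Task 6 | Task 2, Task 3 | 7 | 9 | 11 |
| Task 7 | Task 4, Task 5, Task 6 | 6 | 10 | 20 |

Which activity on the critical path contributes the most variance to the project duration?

te_Task 1 = (1 + 4·2 + 9)/6 = 18/6 = 3; σ²_Task 1 = ((9−1)/6)² = 1.778
te_Task 2 = (1 + 4·2 + 3)/6 = 12/6 = 2; σ²_Task 2 = ((3−1)/6)² = 0.111
te_Task 3 = (2 + 4·6 + 10)/6 = 36/6 = 6; σ²_Task 3 = ((10−2)/6)² = 1.778
te_Task 4 = (6 + 4·10 + 20)/6 = 66/6 = 11; σ²_Task 4 = ((20−6)/6)² = 5.444
te_Task 5 = (8 + 4·12 + 16)/6 = 72/6 = 12; σ²_Task 5 = ((16−8)/6)² = 1.778
te_Task 6 = (7 + 4·9 + 11)/6 = 54/6 = 9; σ²_Task 6 = ((11−7)/6)² = 0.444
te_Task 7 = (6 + 4·10 + 20)/6 = 66/6 = 11; σ²_Task 7 = ((20−6)/6)² = 5.444

Forward pass:
ES_Task 1 = 0; EF_Task 1 = 3
ES_Task 2 = 3; EF_Task 2 = 3+2 = 5
ES_Task 3 = 3; EF_Task 3 = 3+6 = 9
ES_Task 4 = 3; EF_Task 4 = 3+11 = 14
ES_Task 5 = 3; EF_Task 5 = 3+12 = 15
ES_Task 6 = max(EF_Task 2=5, EF_Task 3=9) = 9; EF_Task 6 = 9+9 = 18
ES_Task 7 = max(EF_Task 4=14, EF_Task 5=15, EF_Task 6=18) = 18; EF_Task 7 = 18+11 = 29
Expected project duration μ = 29 days. Critical path: Task 1 → Task 3 → Task 6 → Task 7.

Variances on critical path: σ²_Task 1=1.778, σ²_Task 3=1.778, σ²_Task 6=0.444, σ²_Task 7=5.444.
Largest is σ²_Task 7 = 5.444.

Task 7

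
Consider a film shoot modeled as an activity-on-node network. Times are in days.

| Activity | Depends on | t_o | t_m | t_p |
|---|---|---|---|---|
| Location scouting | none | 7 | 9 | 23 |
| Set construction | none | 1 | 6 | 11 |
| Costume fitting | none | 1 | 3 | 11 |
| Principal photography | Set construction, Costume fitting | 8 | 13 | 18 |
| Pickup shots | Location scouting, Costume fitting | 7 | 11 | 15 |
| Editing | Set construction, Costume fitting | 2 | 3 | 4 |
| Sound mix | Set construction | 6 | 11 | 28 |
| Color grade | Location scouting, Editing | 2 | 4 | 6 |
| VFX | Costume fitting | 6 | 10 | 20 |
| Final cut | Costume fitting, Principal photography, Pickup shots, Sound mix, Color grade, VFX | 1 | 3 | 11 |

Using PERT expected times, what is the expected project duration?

26 days

te_Location scouting = (7 + 4·9 + 23)/6 = 66/6 = 11
te_Set construction = (1 + 4·6 + 11)/6 = 36/6 = 6
te_Costume fitting = (1 + 4·3 + 11)/6 = 24/6 = 4
te_Principal photography = (8 + 4·13 + 18)/6 = 78/6 = 13
te_Pickup shots = (7 + 4·11 + 15)/6 = 66/6 = 11
te_Editing = (2 + 4·3 + 4)/6 = 18/6 = 3
te_Sound mix = (6 + 4·11 + 28)/6 = 78/6 = 13
te_Color grade = (2 + 4·4 + 6)/6 = 24/6 = 4
te_VFX = (6 + 4·10 + 20)/6 = 66/6 = 11
te_Final cut = (1 + 4·3 + 11)/6 = 24/6 = 4

Forward pass:
ES_Location scouting = 0; EF_Location scouting = 11
ES_Set construction = 0; EF_Set construction = 6
ES_Costume fitting = 0; EF_Costume fitting = 4
ES_Principal photography = max(EF_Set construction=6, EF_Costume fitting=4) = 6; EF_Principal photography = 6+13 = 19
ES_Pickup shots = max(EF_Location scouting=11, EF_Costume fitting=4) = 11; EF_Pickup shots = 11+11 = 22
ES_Editing = max(EF_Set construction=6, EF_Costume fitting=4) = 6; EF_Editing = 6+3 = 9
ES_Sound mix = 6; EF_Sound mix = 6+13 = 19
ES_Color grade = max(EF_Location scouting=11, EF_Editing=9) = 11; EF_Color grade = 11+4 = 15
ES_VFX = 4; EF_VFX = 4+11 = 15
ES_Final cut = max(EF_Costume fitting=4, EF_Principal photography=19, EF_Pickup shots=22, EF_Sound mix=19, EF_Color grade=15, EF_VFX=15) = 22; EF_Final cut = 22+4 = 26
Expected project duration μ = 26 days. Critical path: Location scouting → Pickup shots → Final cut.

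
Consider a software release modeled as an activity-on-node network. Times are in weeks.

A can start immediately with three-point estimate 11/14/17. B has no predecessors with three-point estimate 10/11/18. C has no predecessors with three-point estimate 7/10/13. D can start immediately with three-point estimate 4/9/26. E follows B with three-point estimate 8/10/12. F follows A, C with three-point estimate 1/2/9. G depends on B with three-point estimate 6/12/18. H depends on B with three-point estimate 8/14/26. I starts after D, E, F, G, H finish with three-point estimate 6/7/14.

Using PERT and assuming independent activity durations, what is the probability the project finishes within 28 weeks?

0.024

te_A = (11 + 4·14 + 17)/6 = 84/6 = 14; σ²_A = ((17−11)/6)² = 1.000
te_B = (10 + 4·11 + 18)/6 = 72/6 = 12; σ²_B = ((18−10)/6)² = 1.778
te_C = (7 + 4·10 + 13)/6 = 60/6 = 10; σ²_C = ((13−7)/6)² = 1.000
te_D = (4 + 4·9 + 26)/6 = 66/6 = 11; σ²_D = ((26−4)/6)² = 13.444
te_E = (8 + 4·10 + 12)/6 = 60/6 = 10; σ²_E = ((12−8)/6)² = 0.444
te_F = (1 + 4·2 + 9)/6 = 18/6 = 3; σ²_F = ((9−1)/6)² = 1.778
te_G = (6 + 4·12 + 18)/6 = 72/6 = 12; σ²_G = ((18−6)/6)² = 4.000
te_H = (8 + 4·14 + 26)/6 = 90/6 = 15; σ²_H = ((26−8)/6)² = 9.000
te_I = (6 + 4·7 + 14)/6 = 48/6 = 8; σ²_I = ((14−6)/6)² = 1.778

Forward pass:
ES_A = 0; EF_A = 14
ES_B = 0; EF_B = 12
ES_C = 0; EF_C = 10
ES_D = 0; EF_D = 11
ES_E = 12; EF_E = 12+10 = 22
ES_F = max(EF_A=14, EF_C=10) = 14; EF_F = 14+3 = 17
ES_G = 12; EF_G = 12+12 = 24
ES_H = 12; EF_H = 12+15 = 27
ES_I = max(EF_D=11, EF_E=22, EF_F=17, EF_G=24, EF_H=27) = 27; EF_I = 27+8 = 35
Expected project duration μ = 35 weeks. Critical path: B → H → I.

Variance along critical path = 1.778 + 9.000 + 1.778 = 12.556; σ = √12.556 = 3.543 weeks.
Z = (28 − 35) / 3.543 = -1.976
P(T ≤ 28) = Φ(-1.976) ≈ 0.024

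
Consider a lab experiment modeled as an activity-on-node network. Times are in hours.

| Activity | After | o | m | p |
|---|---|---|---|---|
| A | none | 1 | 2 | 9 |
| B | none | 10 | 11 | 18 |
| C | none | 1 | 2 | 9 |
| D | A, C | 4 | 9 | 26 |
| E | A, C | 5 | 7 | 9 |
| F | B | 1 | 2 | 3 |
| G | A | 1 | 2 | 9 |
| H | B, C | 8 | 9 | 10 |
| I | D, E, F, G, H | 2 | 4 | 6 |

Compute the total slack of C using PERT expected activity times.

7 hours

te_A = (1 + 4·2 + 9)/6 = 18/6 = 3
te_B = (10 + 4·11 + 18)/6 = 72/6 = 12
te_C = (1 + 4·2 + 9)/6 = 18/6 = 3
te_D = (4 + 4·9 + 26)/6 = 66/6 = 11
te_E = (5 + 4·7 + 9)/6 = 42/6 = 7
te_F = (1 + 4·2 + 3)/6 = 12/6 = 2
te_G = (1 + 4·2 + 9)/6 = 18/6 = 3
te_H = (8 + 4·9 + 10)/6 = 54/6 = 9
te_I = (2 + 4·4 + 6)/6 = 24/6 = 4

Forward pass:
ES_A = 0; EF_A = 3
ES_B = 0; EF_B = 12
ES_C = 0; EF_C = 3
ES_D = max(EF_A=3, EF_C=3) = 3; EF_D = 3+11 = 14
ES_E = max(EF_A=3, EF_C=3) = 3; EF_E = 3+7 = 10
ES_F = 12; EF_F = 12+2 = 14
ES_G = 3; EF_G = 3+3 = 6
ES_H = max(EF_B=12, EF_C=3) = 12; EF_H = 12+9 = 21
ES_I = max(EF_D=14, EF_E=10, EF_F=14, EF_G=6, EF_H=21) = 21; EF_I = 21+4 = 25
Expected project duration μ = 25 hours. Critical path: B → H → I.

Backward pass:
LF_I = 25; LS_I = 25−4 = 21
LF_H = LS_I = 21; LS_H = 21−9 = 12
LF_G = LS_I = 21; LS_G = 21−3 = 18
LF_F = LS_I = 21; LS_F = 21−2 = 19
LF_E = LS_I = 21; LS_E = 21−7 = 14
LF_D = LS_I = 21; LS_D = 21−11 = 10
LF_C = min(LS_D=10, LS_E=14, LS_H=12) = 10; LS_C = 10−3 = 7
LF_B = min(LS_F=19, LS_H=12) = 12; LS_B = 12−12 = 0
LF_A = min(LS_D=10, LS_E=14, LS_G=18) = 10; LS_A = 10−3 = 7
Slack_C = LS_C − ES_C = 7 − 0 = 7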